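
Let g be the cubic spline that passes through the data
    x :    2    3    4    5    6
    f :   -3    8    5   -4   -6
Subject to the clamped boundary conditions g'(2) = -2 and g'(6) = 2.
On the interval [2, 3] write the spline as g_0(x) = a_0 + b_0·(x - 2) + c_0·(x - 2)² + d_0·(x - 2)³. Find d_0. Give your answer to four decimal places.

Put m_i = g'' at the i-th knot. Here h = (1, 1, 1, 1) and Δ = (11, -3, -9, -2), so the interior equations h_(i-1)·m_(i-1) + 2(h_(i-1)+h_i)·m_i + h_i·m_(i+1) = 6(Δ_i − Δ_(i-1)) read
  1·m_0 + 4·m_1 + 1·m_2 = 6(Δ_1 - Δ_0) = -84
  1·m_1 + 4·m_2 + 1·m_3 = 6(Δ_2 - Δ_1) = -36
  1·m_2 + 4·m_3 + 1·m_4 = 6(Δ_3 - Δ_2) = 42
Clamped end conditions give two more equations: 2h_0·m_0 + h_0·m_1 = 6(Δ_0 - g'(2)) = 78 and h_3·m_3 + 2h_3·m_4 = 6(g'(6) - Δ_3) = 24.
Solving: m_0 = 1573/28, m_1 = -481/14, m_2 = -11/4, m_3 = 131/14, m_4 = 205/28.
On [2, 3], with g_0(x) = a_0 + b_0·(x - 2) + c_0·(x - 2)² + d_0·(x - 2)³: c_0 = m_0/2 = 1573/56, d_0 = (m_1 - m_0)/(6h_0) = -845/56, b_0 = Δ_0 - h_0(2m_0 + m_1)/6 = -2.

-15.0893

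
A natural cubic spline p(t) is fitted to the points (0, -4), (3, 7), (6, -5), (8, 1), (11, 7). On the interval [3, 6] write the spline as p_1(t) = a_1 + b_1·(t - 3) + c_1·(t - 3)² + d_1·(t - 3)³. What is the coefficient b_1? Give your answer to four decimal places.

-1.7119

Let σ_i = p''(x_i). Step sizes h_i = 3, 3, 2, 3; slopes of the chords Δ_i = (y_(i+1) - y_i)/h_i = 11/3, -4, 3, 2.
  3·σ_0 + 12·σ_1 + 3·σ_2 = 6(Δ_1 - Δ_0) = -46
  3·σ_1 + 10·σ_2 + 2·σ_3 = 6(Δ_2 - Δ_1) = 42
  2·σ_2 + 10·σ_3 + 3·σ_4 = 6(Δ_3 - Δ_2) = -6
Natural end conditions: σ_0 = σ_4 = 0.
Hence σ_0 = 0, σ_1 = -952/177, σ_2 = 1094/177, σ_3 = -325/177, σ_4 = 0.
On [3, 6], with p_1(t) = a_1 + b_1·(t - 3) + c_1·(t - 3)² + d_1·(t - 3)³: c_1 = σ_1/2 = -476/177, d_1 = (σ_2 - σ_1)/(6h_1) = 341/531, b_1 = Δ_1 - h_1(2σ_1 + σ_2)/6 = -101/59.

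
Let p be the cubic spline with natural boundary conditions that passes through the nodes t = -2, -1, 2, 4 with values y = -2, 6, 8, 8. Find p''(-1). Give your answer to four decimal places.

Write M_i for p''(x_i). With h_i = 1, 3, 2 and divided differences Δ_i = 8, 2/3, 0, the continuity of p' gives the tridiagonal system
  1·M_0 + 8·M_1 + 3·M_2 = 6(Δ_1 - Δ_0) = -44
  3·M_1 + 10·M_2 + 2·M_3 = 6(Δ_2 - Δ_1) = -4
Natural end conditions: M_0 = M_3 = 0.
Hence M_0 = 0, M_1 = -428/71, M_2 = 100/71, M_3 = 0.

-6.0282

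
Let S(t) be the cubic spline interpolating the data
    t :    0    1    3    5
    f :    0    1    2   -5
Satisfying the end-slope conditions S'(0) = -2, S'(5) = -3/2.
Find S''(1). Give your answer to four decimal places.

Put M_i = S'' at the i-th knot. Here h = (1, 2, 2) and Δ = (1, 1/2, -7/2), so the interior equations h_(i-1)·M_(i-1) + 2(h_(i-1)+h_i)·M_i + h_i·M_(i+1) = 6(Δ_i − Δ_(i-1)) read
  1·M_0 + 6·M_1 + 2·M_2 = 6(Δ_1 - Δ_0) = -3
  2·M_1 + 8·M_2 + 2·M_3 = 6(Δ_2 - Δ_1) = -24
Clamped end conditions give two more equations: 2h_0·M_0 + h_0·M_1 = 6(Δ_0 - S'(0)) = 18 and h_2·M_2 + 2h_2·M_3 = 6(S'(5) - Δ_2) = 12.
Solving the tridiagonal system: M_0 = 215/23, M_1 = -16/23, M_2 = -94/23, M_3 = 116/23.

-0.6957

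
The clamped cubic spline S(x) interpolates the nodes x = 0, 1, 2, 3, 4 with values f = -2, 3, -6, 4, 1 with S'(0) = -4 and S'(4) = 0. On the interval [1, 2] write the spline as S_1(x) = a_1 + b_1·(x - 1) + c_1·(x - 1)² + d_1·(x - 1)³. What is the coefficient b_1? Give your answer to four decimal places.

-1.9821

Let σ_i = S''(x_i). Step sizes h_i = 1, 1, 1, 1; slopes of the chords Δ_i = (y_(i+1) - y_i)/h_i = 5, -9, 10, -3.
  1·σ_0 + 4·σ_1 + 1·σ_2 = 6(Δ_1 - Δ_0) = -84
  1·σ_1 + 4·σ_2 + 1·σ_3 = 6(Δ_2 - Δ_1) = 114
  1·σ_2 + 4·σ_3 + 1·σ_4 = 6(Δ_3 - Δ_2) = -78
Clamped end conditions give two more equations: 2h_0·σ_0 + h_0·σ_1 = 6(Δ_0 - S'(0)) = 54 and h_3·σ_3 + 2h_3·σ_4 = 6(S'(4) - Δ_3) = 18.
Solving the tridiagonal system: σ_0 = 1399/28, σ_1 = -643/14, σ_2 = 199/4, σ_3 = -547/14, σ_4 = 799/28.
On [1, 2], with S_1(x) = a_1 + b_1·(x - 1) + c_1·(x - 1)² + d_1·(x - 1)³: c_1 = σ_1/2 = -643/28, d_1 = (σ_2 - σ_1)/(6h_1) = 893/56, b_1 = Δ_1 - h_1(2σ_1 + σ_2)/6 = -111/56.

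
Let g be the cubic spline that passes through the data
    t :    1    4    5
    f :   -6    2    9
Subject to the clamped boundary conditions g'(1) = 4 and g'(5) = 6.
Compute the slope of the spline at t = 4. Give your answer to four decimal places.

Let σ_i = g''(x_i). Step sizes h_i = 3, 1; slopes of the chords Δ_i = (y_(i+1) - y_i)/h_i = 8/3, 7.
  3·σ_0 + 8·σ_1 + 1·σ_2 = 6(Δ_1 - Δ_0) = 26
Clamped end conditions give two more equations: 2h_0·σ_0 + h_0·σ_1 = 6(Δ_0 - g'(1)) = -8 and h_1·σ_1 + 2h_1·σ_2 = 6(g'(5) - Δ_1) = -6.
Forward elimination and back-substitution give σ_0 = -49/12, σ_1 = 11/2, σ_2 = -23/4.
On [4, 5], g'(t) = b_1 + 2c_1·(t - 4) + 3d_1·(t - 4)² with b_1 = Δ_1 - h_1(2σ_1 + σ_2)/6 = 49/8, c_1 = σ_1/2 = 11/4, d_1 = (σ_2 - σ_1)/(6h_1) = -15/8. So g'(4) = 49/8.

6.1250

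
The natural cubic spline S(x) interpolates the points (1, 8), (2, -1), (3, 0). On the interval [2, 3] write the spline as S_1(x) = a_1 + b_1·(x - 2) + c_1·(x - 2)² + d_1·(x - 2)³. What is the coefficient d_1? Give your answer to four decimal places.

-2.5000

Put M_i = S'' at the i-th knot. Here h = (1, 1) and Δ = (-9, 1), so the interior equations h_(i-1)·M_(i-1) + 2(h_(i-1)+h_i)·M_i + h_i·M_(i+1) = 6(Δ_i − Δ_(i-1)) read
  1·M_0 + 4·M_1 + 1·M_2 = 6(Δ_1 - Δ_0) = 60
Natural end conditions: M_0 = M_2 = 0.
Forward elimination and back-substitution give M_0 = 0, M_1 = 15, M_2 = 0.
On [2, 3], with S_1(x) = a_1 + b_1·(x - 2) + c_1·(x - 2)² + d_1·(x - 2)³: c_1 = M_1/2 = 15/2, d_1 = (M_2 - M_1)/(6h_1) = -5/2, b_1 = Δ_1 - h_1(2M_1 + M_2)/6 = -4.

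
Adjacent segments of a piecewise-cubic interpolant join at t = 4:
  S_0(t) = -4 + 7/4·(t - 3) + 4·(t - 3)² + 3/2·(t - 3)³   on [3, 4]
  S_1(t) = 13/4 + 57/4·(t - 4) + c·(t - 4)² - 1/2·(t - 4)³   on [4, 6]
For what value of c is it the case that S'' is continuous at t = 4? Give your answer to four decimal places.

8.5000

S_0''(t) = 8 + 9·(t - 3), so S_0''(4) = 17. On the right, S_1''(4) = 2c, so c = 17/2.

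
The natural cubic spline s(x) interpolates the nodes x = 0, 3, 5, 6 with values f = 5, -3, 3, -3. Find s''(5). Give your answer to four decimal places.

With σ_i denoting the second derivative at x_i, h_i = 3, 2, 1, and Δ_i = (y_(i+1) − y_i)/h_i = -8/3, 3, -6:
  3·σ_0 + 10·σ_1 + 2·σ_2 = 6(Δ_1 - Δ_0) = 34
  2·σ_1 + 6·σ_2 + 1·σ_3 = 6(Δ_2 - Δ_1) = -54
Natural end conditions: σ_0 = σ_3 = 0.
Hence σ_0 = 0, σ_1 = 39/7, σ_2 = -76/7, σ_3 = 0.

-10.8571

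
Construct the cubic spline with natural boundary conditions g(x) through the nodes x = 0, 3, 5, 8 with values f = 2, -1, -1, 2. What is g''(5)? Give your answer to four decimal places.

0.5000

Put m_i = g'' at the i-th knot. Here h = (3, 2, 3) and Δ = (-1, 0, 1), so the interior equations h_(i-1)·m_(i-1) + 2(h_(i-1)+h_i)·m_i + h_i·m_(i+1) = 6(Δ_i − Δ_(i-1)) read
  3·m_0 + 10·m_1 + 2·m_2 = 6(Δ_1 - Δ_0) = 6
  2·m_1 + 10·m_2 + 3·m_3 = 6(Δ_2 - Δ_1) = 6
Natural end conditions: m_0 = m_3 = 0.
Forward elimination and back-substitution give m_0 = 0, m_1 = 1/2, m_2 = 1/2, m_3 = 0.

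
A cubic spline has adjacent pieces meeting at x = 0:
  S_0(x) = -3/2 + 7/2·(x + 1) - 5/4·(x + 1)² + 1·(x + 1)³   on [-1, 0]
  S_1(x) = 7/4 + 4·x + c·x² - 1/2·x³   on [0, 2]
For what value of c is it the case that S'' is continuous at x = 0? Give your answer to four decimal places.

1.7500

S_0''(x) = -5/2 + 6·(x + 1), so S_0''(0) = 7/2. On the right, S_1''(0) = 2c, so c = 7/4.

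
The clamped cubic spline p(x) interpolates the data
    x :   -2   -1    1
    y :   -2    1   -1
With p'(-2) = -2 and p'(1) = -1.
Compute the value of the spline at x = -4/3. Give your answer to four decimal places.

Let m_i = p''(x_i). Step sizes h_i = 1, 2; slopes of the chords Δ_i = (y_(i+1) - y_i)/h_i = 3, -1.
  1·m_0 + 6·m_1 + 2·m_2 = 6(Δ_1 - Δ_0) = -24
Clamped end conditions give two more equations: 2h_0·m_0 + h_0·m_1 = 6(Δ_0 - p'(-2)) = 30 and h_1·m_1 + 2h_1·m_2 = 6(p'(1) - Δ_1) = 0.
Solving: m_0 = 58/3, m_1 = -26/3, m_2 = 13/3.
On [-2, -1], p(x) = -2 - 2·(x + 2) + 29/3·(x + 2)² - 14/3·(x + 2)³.
With (x + 2) = 2/3: p(-4/3) = -34/81.

-0.4198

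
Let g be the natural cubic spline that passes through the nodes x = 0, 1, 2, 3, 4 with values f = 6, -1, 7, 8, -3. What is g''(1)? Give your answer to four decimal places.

Write m_i for g''(x_i). With h_i = 1, 1, 1, 1 and divided differences Δ_i = -7, 8, 1, -11, the continuity of g' gives the tridiagonal system
  1·m_0 + 4·m_1 + 1·m_2 = 6(Δ_1 - Δ_0) = 90
  1·m_1 + 4·m_2 + 1·m_3 = 6(Δ_2 - Δ_1) = -42
  1·m_2 + 4·m_3 + 1·m_4 = 6(Δ_3 - Δ_2) = -72
Natural end conditions: m_0 = m_4 = 0.
Solving the tridiagonal system: m_0 = 0, m_1 = 723/28, m_2 = -93/7, m_3 = -411/28, m_4 = 0.

25.8214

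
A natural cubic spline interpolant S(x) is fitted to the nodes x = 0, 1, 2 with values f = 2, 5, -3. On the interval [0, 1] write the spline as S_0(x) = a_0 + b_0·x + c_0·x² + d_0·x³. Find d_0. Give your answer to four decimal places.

-2.7500

Put M_i = S'' at the i-th knot. Here h = (1, 1) and Δ = (3, -8), so the interior equations h_(i-1)·M_(i-1) + 2(h_(i-1)+h_i)·M_i + h_i·M_(i+1) = 6(Δ_i − Δ_(i-1)) read
  1·M_0 + 4·M_1 + 1·M_2 = 6(Δ_1 - Δ_0) = -66
Natural end conditions: M_0 = M_2 = 0.
Solving the tridiagonal system: M_0 = 0, M_1 = -33/2, M_2 = 0.
On [0, 1], with S_0(x) = a_0 + b_0·x + c_0·x² + d_0·x³: c_0 = M_0/2 = 0, d_0 = (M_1 - M_0)/(6h_0) = -11/4, b_0 = Δ_0 - h_0(2M_0 + M_1)/6 = 23/4.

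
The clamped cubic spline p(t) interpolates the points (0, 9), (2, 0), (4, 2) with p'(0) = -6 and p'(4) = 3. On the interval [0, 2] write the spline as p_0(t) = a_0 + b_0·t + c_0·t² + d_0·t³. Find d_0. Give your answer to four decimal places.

With M_i denoting the second derivative at x_i, h_i = 2, 2, and Δ_i = (y_(i+1) − y_i)/h_i = -9/2, 1:
  2·M_0 + 8·M_1 + 2·M_2 = 6(Δ_1 - Δ_0) = 33
Clamped end conditions give two more equations: 2h_0·M_0 + h_0·M_1 = 6(Δ_0 - p'(0)) = 9 and h_1·M_1 + 2h_1·M_2 = 6(p'(4) - Δ_1) = 12.
Solving: M_0 = 3/8, M_1 = 15/4, M_2 = 9/8.
On [0, 2], with p_0(t) = a_0 + b_0·t + c_0·t² + d_0·t³: c_0 = M_0/2 = 3/16, d_0 = (M_1 - M_0)/(6h_0) = 9/32, b_0 = Δ_0 - h_0(2M_0 + M_1)/6 = -6.

0.2813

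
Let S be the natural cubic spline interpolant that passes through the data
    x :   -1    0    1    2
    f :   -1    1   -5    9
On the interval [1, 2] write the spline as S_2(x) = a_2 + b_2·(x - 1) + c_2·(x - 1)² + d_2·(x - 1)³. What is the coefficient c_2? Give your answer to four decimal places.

17.6000

With m_i denoting the second derivative at x_i, h_i = 1, 1, 1, and Δ_i = (y_(i+1) − y_i)/h_i = 2, -6, 14:
  1·m_0 + 4·m_1 + 1·m_2 = 6(Δ_1 - Δ_0) = -48
  1·m_1 + 4·m_2 + 1·m_3 = 6(Δ_2 - Δ_1) = 120
Natural end conditions: m_0 = m_3 = 0.
Solving the tridiagonal system: m_0 = 0, m_1 = -104/5, m_2 = 176/5, m_3 = 0.
On [1, 2], with S_2(x) = a_2 + b_2·(x - 1) + c_2·(x - 1)² + d_2·(x - 1)³: c_2 = m_2/2 = 88/5, d_2 = (m_3 - m_2)/(6h_2) = -88/15, b_2 = Δ_2 - h_2(2m_2 + m_3)/6 = 34/15.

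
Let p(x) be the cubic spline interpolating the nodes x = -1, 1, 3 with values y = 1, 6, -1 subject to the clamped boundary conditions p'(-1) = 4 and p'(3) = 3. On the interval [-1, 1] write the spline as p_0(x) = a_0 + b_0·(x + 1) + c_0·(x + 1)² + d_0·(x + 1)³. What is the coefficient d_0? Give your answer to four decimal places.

Write M_i for p''(x_i). With h_i = 2, 2 and divided differences Δ_i = 5/2, -7/2, the continuity of p' gives the tridiagonal system
  2·M_0 + 8·M_1 + 2·M_2 = 6(Δ_1 - Δ_0) = -36
Clamped end conditions give two more equations: 2h_0·M_0 + h_0·M_1 = 6(Δ_0 - p'(-1)) = -9 and h_1·M_1 + 2h_1·M_2 = 6(p'(3) - Δ_1) = 39.
Forward elimination and back-substitution give M_0 = 2, M_1 = -17/2, M_2 = 14.
On [-1, 1], with p_0(x) = a_0 + b_0·(x + 1) + c_0·(x + 1)² + d_0·(x + 1)³: c_0 = M_0/2 = 1, d_0 = (M_1 - M_0)/(6h_0) = -7/8, b_0 = Δ_0 - h_0(2M_0 + M_1)/6 = 4.

-0.8750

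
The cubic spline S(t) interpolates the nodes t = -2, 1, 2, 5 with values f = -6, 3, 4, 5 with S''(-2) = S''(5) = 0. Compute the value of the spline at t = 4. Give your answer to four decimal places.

With σ_i denoting the second derivative at x_i, h_i = 3, 1, 3, and Δ_i = (y_(i+1) − y_i)/h_i = 3, 1, 1/3:
  3·σ_0 + 8·σ_1 + 1·σ_2 = 6(Δ_1 - Δ_0) = -12
  1·σ_1 + 8·σ_2 + 3·σ_3 = 6(Δ_2 - Δ_1) = -4
Natural end conditions: σ_0 = σ_3 = 0.
Solving the tridiagonal system: σ_0 = 0, σ_1 = -92/63, σ_2 = -20/63, σ_3 = 0.
On [2, 5], S(t) = 4 + 41/63·(t - 2) - 10/63·(t - 2)² + 10/567·(t - 2)³.
With (t - 2) = 2: S(4) = 2726/567.

4.8078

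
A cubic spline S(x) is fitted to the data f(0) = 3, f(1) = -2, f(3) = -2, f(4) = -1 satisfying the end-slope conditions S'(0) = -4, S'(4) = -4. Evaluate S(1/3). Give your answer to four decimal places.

Put σ_i = S'' at the i-th knot. Here h = (1, 2, 1) and Δ = (-5, 0, 1), so the interior equations h_(i-1)·σ_(i-1) + 2(h_(i-1)+h_i)·σ_i + h_i·σ_(i+1) = 6(Δ_i − Δ_(i-1)) read
  1·σ_0 + 6·σ_1 + 2·σ_2 = 6(Δ_1 - Δ_0) = 30
  2·σ_1 + 6·σ_2 + 1·σ_3 = 6(Δ_2 - Δ_1) = 6
Clamped end conditions give two more equations: 2h_0·σ_0 + h_0·σ_1 = 6(Δ_0 - S'(0)) = -6 and h_2·σ_2 + 2h_2·σ_3 = 6(S'(4) - Δ_2) = -30.
Solving: σ_0 = -198/35, σ_1 = 186/35, σ_2 = 66/35, σ_3 = -558/35.
On [0, 1], S(x) = 3 - 4·x - 99/35·x² + 64/35·x³.
With x = 1/3: S(1/3) = 1342/945.

1.4201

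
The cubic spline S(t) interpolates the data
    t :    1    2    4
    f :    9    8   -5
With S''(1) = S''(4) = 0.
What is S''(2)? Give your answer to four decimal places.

-5.5000

Let M_i = S''(x_i). Step sizes h_i = 1, 2; slopes of the chords Δ_i = (y_(i+1) - y_i)/h_i = -1, -13/2.
  1·M_0 + 6·M_1 + 2·M_2 = 6(Δ_1 - Δ_0) = -33
Natural end conditions: M_0 = M_2 = 0.
Solving the tridiagonal system: M_0 = 0, M_1 = -11/2, M_2 = 0.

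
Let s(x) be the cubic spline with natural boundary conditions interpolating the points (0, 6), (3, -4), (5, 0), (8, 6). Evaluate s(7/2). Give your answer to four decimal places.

With M_i denoting the second derivative at x_i, h_i = 3, 2, 3, and Δ_i = (y_(i+1) − y_i)/h_i = -10/3, 2, 2:
  3·M_0 + 10·M_1 + 2·M_2 = 6(Δ_1 - Δ_0) = 32
  2·M_1 + 10·M_2 + 3·M_3 = 6(Δ_2 - Δ_1) = 0
Natural end conditions: M_0 = M_3 = 0.
Solving: M_0 = 0, M_1 = 10/3, M_2 = -2/3, M_3 = 0.
On [3, 5], s(x) = -4 + 0·(x - 3) + 5/3·(x - 3)² - 1/3·(x - 3)³.
With (x - 3) = 1/2: s(7/2) = -29/8.

-3.6250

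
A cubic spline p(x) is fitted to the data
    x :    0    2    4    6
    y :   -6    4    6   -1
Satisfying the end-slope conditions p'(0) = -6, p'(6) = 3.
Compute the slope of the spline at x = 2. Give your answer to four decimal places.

7.1000

Write M_i for p''(x_i). With h_i = 2, 2, 2 and divided differences Δ_i = 5, 1, -7/2, the continuity of p' gives the tridiagonal system
  2·M_0 + 8·M_1 + 2·M_2 = 6(Δ_1 - Δ_0) = -24
  2·M_1 + 8·M_2 + 2·M_3 = 6(Δ_2 - Δ_1) = -27
Clamped end conditions give two more equations: 2h_0·M_0 + h_0·M_1 = 6(Δ_0 - p'(0)) = 66 and h_2·M_2 + 2h_2·M_3 = 6(p'(6) - Δ_2) = 39.
Solving: M_0 = 199/10, M_1 = -34/5, M_2 = -47/10, M_3 = 121/10.
On [2, 4], p'(x) = b_1 + 2c_1·(x - 2) + 3d_1·(x - 2)² with b_1 = Δ_1 - h_1(2M_1 + M_2)/6 = 71/10, c_1 = M_1/2 = -17/5, d_1 = (M_2 - M_1)/(6h_1) = 7/40. So p'(2) = 71/10.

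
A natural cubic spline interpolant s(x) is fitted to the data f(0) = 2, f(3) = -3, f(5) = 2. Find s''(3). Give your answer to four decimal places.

Put σ_i = s'' at the i-th knot. Here h = (3, 2) and Δ = (-5/3, 5/2), so the interior equations h_(i-1)·σ_(i-1) + 2(h_(i-1)+h_i)·σ_i + h_i·σ_(i+1) = 6(Δ_i − Δ_(i-1)) read
  3·σ_0 + 10·σ_1 + 2·σ_2 = 6(Δ_1 - Δ_0) = 25
Natural end conditions: σ_0 = σ_2 = 0.
Solving the tridiagonal system: σ_0 = 0, σ_1 = 5/2, σ_2 = 0.

2.5000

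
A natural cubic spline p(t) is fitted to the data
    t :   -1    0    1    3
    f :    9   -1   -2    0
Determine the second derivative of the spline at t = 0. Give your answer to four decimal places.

Let σ_i = p''(x_i). Step sizes h_i = 1, 1, 2; slopes of the chords Δ_i = (y_(i+1) - y_i)/h_i = -10, -1, 1.
  1·σ_0 + 4·σ_1 + 1·σ_2 = 6(Δ_1 - Δ_0) = 54
  1·σ_1 + 6·σ_2 + 2·σ_3 = 6(Δ_2 - Δ_1) = 12
Natural end conditions: σ_0 = σ_3 = 0.
Forward elimination and back-substitution give σ_0 = 0, σ_1 = 312/23, σ_2 = -6/23, σ_3 = 0.

13.5652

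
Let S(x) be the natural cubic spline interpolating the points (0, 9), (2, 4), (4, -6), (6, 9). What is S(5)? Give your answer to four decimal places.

-1.1250

Let M_i = S''(x_i). Step sizes h_i = 2, 2, 2; slopes of the chords Δ_i = (y_(i+1) - y_i)/h_i = -5/2, -5, 15/2.
  2·M_0 + 8·M_1 + 2·M_2 = 6(Δ_1 - Δ_0) = -15
  2·M_1 + 8·M_2 + 2·M_3 = 6(Δ_2 - Δ_1) = 75
Natural end conditions: M_0 = M_3 = 0.
Hence M_0 = 0, M_1 = -9/2, M_2 = 21/2, M_3 = 0.
On [4, 6], S(x) = -6 + 1/2·(x - 4) + 21/4·(x - 4)² - 7/8·(x - 4)³.
With (x - 4) = 1: S(5) = -9/8.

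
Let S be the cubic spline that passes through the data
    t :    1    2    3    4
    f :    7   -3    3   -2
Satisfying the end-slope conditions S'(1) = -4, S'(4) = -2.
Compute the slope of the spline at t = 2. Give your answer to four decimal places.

With M_i denoting the second derivative at x_i, h_i = 1, 1, 1, and Δ_i = (y_(i+1) − y_i)/h_i = -10, 6, -5:
  1·M_0 + 4·M_1 + 1·M_2 = 6(Δ_1 - Δ_0) = 96
  1·M_1 + 4·M_2 + 1·M_3 = 6(Δ_2 - Δ_1) = -66
Clamped end conditions give two more equations: 2h_0·M_0 + h_0·M_1 = 6(Δ_0 - S'(1)) = -36 and h_2·M_2 + 2h_2·M_3 = 6(S'(4) - Δ_2) = 18.
Hence M_0 = -586/15, M_1 = 632/15, M_2 = -502/15, M_3 = 386/15.
On [2, 3], S'(t) = b_1 + 2c_1·(t - 2) + 3d_1·(t - 2)² with b_1 = Δ_1 - h_1(2M_1 + M_2)/6 = -37/15, c_1 = M_1/2 = 316/15, d_1 = (M_2 - M_1)/(6h_1) = -63/5. So S'(2) = -37/15.

-2.4667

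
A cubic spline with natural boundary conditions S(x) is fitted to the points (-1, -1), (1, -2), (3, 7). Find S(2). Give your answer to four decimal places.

Let m_i = S''(x_i). Step sizes h_i = 2, 2; slopes of the chords Δ_i = (y_(i+1) - y_i)/h_i = -1/2, 9/2.
  2·m_0 + 8·m_1 + 2·m_2 = 6(Δ_1 - Δ_0) = 30
Natural end conditions: m_0 = m_2 = 0.
Solving the tridiagonal system: m_0 = 0, m_1 = 15/4, m_2 = 0.
On [1, 3], S(x) = -2 + 2·(x - 1) + 15/8·(x - 1)² - 5/16·(x - 1)³.
With (x - 1) = 1: S(2) = 25/16.

1.5625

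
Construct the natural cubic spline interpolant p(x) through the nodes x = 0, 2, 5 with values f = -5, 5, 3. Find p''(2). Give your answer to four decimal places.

-3.4000

With m_i denoting the second derivative at x_i, h_i = 2, 3, and Δ_i = (y_(i+1) − y_i)/h_i = 5, -2/3:
  2·m_0 + 10·m_1 + 3·m_2 = 6(Δ_1 - Δ_0) = -34
Natural end conditions: m_0 = m_2 = 0.
Solving the tridiagonal system: m_0 = 0, m_1 = -17/5, m_2 = 0.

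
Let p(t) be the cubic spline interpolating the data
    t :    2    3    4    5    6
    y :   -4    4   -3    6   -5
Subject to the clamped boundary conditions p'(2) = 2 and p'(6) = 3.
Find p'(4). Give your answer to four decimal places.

Write m_i for p''(x_i). With h_i = 1, 1, 1, 1 and divided differences Δ_i = 8, -7, 9, -11, the continuity of p' gives the tridiagonal system
  1·m_0 + 4·m_1 + 1·m_2 = 6(Δ_1 - Δ_0) = -90
  1·m_1 + 4·m_2 + 1·m_3 = 6(Δ_2 - Δ_1) = 96
  1·m_2 + 4·m_3 + 1·m_4 = 6(Δ_3 - Δ_2) = -120
Clamped end conditions give two more equations: 2h_0·m_0 + h_0·m_1 = 6(Δ_0 - p'(2)) = 36 and h_3·m_3 + 2h_3·m_4 = 6(p'(6) - Δ_3) = 84.
Hence m_0 = 569/14, m_1 = -317/7, m_2 = 101/2, m_3 = -425/7, m_4 = 1013/14.
On [4, 5], p'(t) = b_2 + 2c_2·(t - 4) + 3d_2·(t - 4)² with b_2 = Δ_2 - h_2(2m_2 + m_3)/6 = 16/7, c_2 = m_2/2 = 101/4, d_2 = (m_3 - m_2)/(6h_2) = -519/28. So p'(4) = 16/7.

2.2857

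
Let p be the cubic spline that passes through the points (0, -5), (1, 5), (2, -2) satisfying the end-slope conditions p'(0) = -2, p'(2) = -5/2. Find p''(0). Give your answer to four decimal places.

Write M_i for p''(x_i). With h_i = 1, 1 and divided differences Δ_i = 10, -7, the continuity of p' gives the tridiagonal system
  1·M_0 + 4·M_1 + 1·M_2 = 6(Δ_1 - Δ_0) = -102
Clamped end conditions give two more equations: 2h_0·M_0 + h_0·M_1 = 6(Δ_0 - p'(0)) = 72 and h_1·M_1 + 2h_1·M_2 = 6(p'(2) - Δ_1) = 27.
Solving: M_0 = 245/4, M_1 = -101/2, M_2 = 155/4.

61.2500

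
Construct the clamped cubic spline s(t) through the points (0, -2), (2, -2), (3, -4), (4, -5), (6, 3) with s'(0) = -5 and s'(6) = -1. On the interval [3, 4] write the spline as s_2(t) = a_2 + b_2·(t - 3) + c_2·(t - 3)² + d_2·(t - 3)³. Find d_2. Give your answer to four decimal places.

With M_i denoting the second derivative at x_i, h_i = 2, 1, 1, 2, and Δ_i = (y_(i+1) − y_i)/h_i = 0, -2, -1, 4:
  2·M_0 + 6·M_1 + 1·M_2 = 6(Δ_1 - Δ_0) = -12
  1·M_1 + 4·M_2 + 1·M_3 = 6(Δ_2 - Δ_1) = 6
  1·M_2 + 6·M_3 + 2·M_4 = 6(Δ_3 - Δ_2) = 30
Clamped end conditions give two more equations: 2h_0·M_0 + h_0·M_1 = 6(Δ_0 - s'(0)) = 30 and h_3·M_3 + 2h_3·M_4 = 6(s'(6) - Δ_3) = -30.
Hence M_0 = 154/15, M_1 = -83/15, M_2 = 2/3, M_3 = 133/15, M_4 = -179/15.
On [3, 4], with s_2(t) = a_2 + b_2·(t - 3) + c_2·(t - 3)² + d_2·(t - 3)³: c_2 = M_2/2 = 1/3, d_2 = (M_3 - M_2)/(6h_2) = 41/30, b_2 = Δ_2 - h_2(2M_2 + M_3)/6 = -27/10.

1.3667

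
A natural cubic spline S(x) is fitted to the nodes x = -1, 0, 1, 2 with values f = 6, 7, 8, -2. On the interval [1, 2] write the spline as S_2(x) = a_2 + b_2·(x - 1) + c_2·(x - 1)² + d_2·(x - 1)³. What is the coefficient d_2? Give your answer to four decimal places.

Let m_i = S''(x_i). Step sizes h_i = 1, 1, 1; slopes of the chords Δ_i = (y_(i+1) - y_i)/h_i = 1, 1, -10.
  1·m_0 + 4·m_1 + 1·m_2 = 6(Δ_1 - Δ_0) = 0
  1·m_1 + 4·m_2 + 1·m_3 = 6(Δ_2 - Δ_1) = -66
Natural end conditions: m_0 = m_3 = 0.
Solving the tridiagonal system: m_0 = 0, m_1 = 22/5, m_2 = -88/5, m_3 = 0.
On [1, 2], with S_2(x) = a_2 + b_2·(x - 1) + c_2·(x - 1)² + d_2·(x - 1)³: c_2 = m_2/2 = -44/5, d_2 = (m_3 - m_2)/(6h_2) = 44/15, b_2 = Δ_2 - h_2(2m_2 + m_3)/6 = -62/15.

2.9333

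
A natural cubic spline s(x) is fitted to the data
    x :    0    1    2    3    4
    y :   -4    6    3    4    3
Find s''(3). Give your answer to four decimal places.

Let m_i = s''(x_i). Step sizes h_i = 1, 1, 1, 1; slopes of the chords Δ_i = (y_(i+1) - y_i)/h_i = 10, -3, 1, -1.
  1·m_0 + 4·m_1 + 1·m_2 = 6(Δ_1 - Δ_0) = -78
  1·m_1 + 4·m_2 + 1·m_3 = 6(Δ_2 - Δ_1) = 24
  1·m_2 + 4·m_3 + 1·m_4 = 6(Δ_3 - Δ_2) = -12
Natural end conditions: m_0 = m_4 = 0.
Solving the tridiagonal system: m_0 = 0, m_1 = -639/28, m_2 = 93/7, m_3 = -177/28, m_4 = 0.

-6.3214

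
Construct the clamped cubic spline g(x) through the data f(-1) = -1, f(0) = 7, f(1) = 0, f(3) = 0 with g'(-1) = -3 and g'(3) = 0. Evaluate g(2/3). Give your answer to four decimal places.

3.2896

Put σ_i = g'' at the i-th knot. Here h = (1, 1, 2) and Δ = (8, -7, 0), so the interior equations h_(i-1)·σ_(i-1) + 2(h_(i-1)+h_i)·σ_i + h_i·σ_(i+1) = 6(Δ_i − Δ_(i-1)) read
  1·σ_0 + 4·σ_1 + 1·σ_2 = 6(Δ_1 - Δ_0) = -90
  1·σ_1 + 6·σ_2 + 2·σ_3 = 6(Δ_2 - Δ_1) = 42
Clamped end conditions give two more equations: 2h_0·σ_0 + h_0·σ_1 = 6(Δ_0 - g'(-1)) = 66 and h_2·σ_2 + 2h_2·σ_3 = 6(g'(3) - Δ_2) = 0.
Solving the tridiagonal system: σ_0 = 582/11, σ_1 = -438/11, σ_2 = 180/11, σ_3 = -90/11.
On [0, 1], g(x) = 7 + 39/11·x - 219/11·x² + 103/11·x³.
With x = 2/3: g(2/3) = 977/297.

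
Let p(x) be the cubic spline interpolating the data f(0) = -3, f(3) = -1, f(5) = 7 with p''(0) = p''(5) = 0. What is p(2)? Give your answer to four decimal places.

With M_i denoting the second derivative at x_i, h_i = 3, 2, and Δ_i = (y_(i+1) − y_i)/h_i = 2/3, 4:
  3·M_0 + 10·M_1 + 2·M_2 = 6(Δ_1 - Δ_0) = 20
Natural end conditions: M_0 = M_2 = 0.
Solving: M_0 = 0, M_1 = 2, M_2 = 0.
On [0, 3], p(x) = -3 - 1/3·x + 0·x² + 1/9·x³.
With x = 2: p(2) = -25/9.

-2.7778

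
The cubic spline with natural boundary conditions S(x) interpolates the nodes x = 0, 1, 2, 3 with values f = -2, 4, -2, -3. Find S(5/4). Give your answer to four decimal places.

3.1594

Put M_i = S'' at the i-th knot. Here h = (1, 1, 1) and Δ = (6, -6, -1), so the interior equations h_(i-1)·M_(i-1) + 2(h_(i-1)+h_i)·M_i + h_i·M_(i+1) = 6(Δ_i − Δ_(i-1)) read
  1·M_0 + 4·M_1 + 1·M_2 = 6(Δ_1 - Δ_0) = -72
  1·M_1 + 4·M_2 + 1·M_3 = 6(Δ_2 - Δ_1) = 30
Natural end conditions: M_0 = M_3 = 0.
Hence M_0 = 0, M_1 = -106/5, M_2 = 64/5, M_3 = 0.
On [1, 2], S(x) = 4 - 16/15·(x - 1) - 53/5·(x - 1)² + 17/3·(x - 1)³.
With (x - 1) = 1/4: S(5/4) = 1011/320.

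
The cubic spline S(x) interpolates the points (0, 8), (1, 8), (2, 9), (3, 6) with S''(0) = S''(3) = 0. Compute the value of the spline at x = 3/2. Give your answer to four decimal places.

Let σ_i = S''(x_i). Step sizes h_i = 1, 1, 1; slopes of the chords Δ_i = (y_(i+1) - y_i)/h_i = 0, 1, -3.
  1·σ_0 + 4·σ_1 + 1·σ_2 = 6(Δ_1 - Δ_0) = 6
  1·σ_1 + 4·σ_2 + 1·σ_3 = 6(Δ_2 - Δ_1) = -24
Natural end conditions: σ_0 = σ_3 = 0.
Hence σ_0 = 0, σ_1 = 16/5, σ_2 = -34/5, σ_3 = 0.
On [1, 2], S(x) = 8 + 16/15·(x - 1) + 8/5·(x - 1)² - 5/3·(x - 1)³.
With (x - 1) = 1/2: S(3/2) = 349/40.

8.7250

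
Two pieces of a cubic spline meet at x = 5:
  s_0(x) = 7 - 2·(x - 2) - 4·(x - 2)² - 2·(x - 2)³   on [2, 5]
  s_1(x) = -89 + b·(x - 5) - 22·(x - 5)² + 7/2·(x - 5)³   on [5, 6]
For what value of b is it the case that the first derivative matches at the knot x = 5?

-80

s_0'(x) = -2 - 8·(x - 2) - 6·(x - 2)², so s_0'(5) = -80. On the right, s_1'(5) = b, so b = -80.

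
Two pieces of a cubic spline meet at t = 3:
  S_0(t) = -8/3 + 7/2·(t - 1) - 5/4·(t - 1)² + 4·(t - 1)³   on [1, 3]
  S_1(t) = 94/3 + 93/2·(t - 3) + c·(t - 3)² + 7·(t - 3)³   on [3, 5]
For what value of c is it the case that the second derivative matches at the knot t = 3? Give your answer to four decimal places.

22.7500

S_0''(t) = -5/2 + 24·(t - 1), so S_0''(3) = 91/2. On the right, S_1''(3) = 2c, so c = 91/4.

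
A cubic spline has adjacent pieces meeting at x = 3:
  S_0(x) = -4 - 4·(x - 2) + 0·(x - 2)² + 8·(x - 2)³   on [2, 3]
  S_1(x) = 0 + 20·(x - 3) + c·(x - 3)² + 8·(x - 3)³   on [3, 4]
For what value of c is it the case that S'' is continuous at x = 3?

24

S_0''(x) = 0 + 48·(x - 2), so S_0''(3) = 48. On the right, S_1''(3) = 2c, so c = 24.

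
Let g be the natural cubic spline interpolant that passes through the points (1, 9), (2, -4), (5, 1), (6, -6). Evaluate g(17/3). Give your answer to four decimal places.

With m_i denoting the second derivative at x_i, h_i = 1, 3, 1, and Δ_i = (y_(i+1) − y_i)/h_i = -13, 5/3, -7:
  1·m_0 + 8·m_1 + 3·m_2 = 6(Δ_1 - Δ_0) = 88
  3·m_1 + 8·m_2 + 1·m_3 = 6(Δ_2 - Δ_1) = -52
Natural end conditions: m_0 = m_3 = 0.
Solving: m_0 = 0, m_1 = 172/11, m_2 = -136/11, m_3 = 0.
On [5, 6], g(x) = 1 - 95/33·(x - 5) - 68/11·(x - 5)² + 68/33·(x - 5)³.
With (x - 5) = 2/3: g(17/3) = -2723/891.

-3.0561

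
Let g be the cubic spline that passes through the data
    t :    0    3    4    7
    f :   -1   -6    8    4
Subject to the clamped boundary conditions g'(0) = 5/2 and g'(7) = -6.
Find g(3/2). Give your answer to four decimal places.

-6.4080

Let m_i = g''(x_i). Step sizes h_i = 3, 1, 3; slopes of the chords Δ_i = (y_(i+1) - y_i)/h_i = -5/3, 14, -4/3.
  3·m_0 + 8·m_1 + 1·m_2 = 6(Δ_1 - Δ_0) = 94
  1·m_1 + 8·m_2 + 3·m_3 = 6(Δ_2 - Δ_1) = -92
Clamped end conditions give two more equations: 2h_0·m_0 + h_0·m_1 = 6(Δ_0 - g'(0)) = -25 and h_2·m_2 + 2h_2·m_3 = 6(g'(7) - Δ_2) = -28.
Solving: m_0 = -2228/165, m_1 = 1027/55, m_2 = -818/55, m_3 = 457/165.
On [0, 3], g(t) = -1 + 5/2·t - 1114/165·t² + 5309/2970·t³.
With t = 3/2: g(3/2) = -5639/880.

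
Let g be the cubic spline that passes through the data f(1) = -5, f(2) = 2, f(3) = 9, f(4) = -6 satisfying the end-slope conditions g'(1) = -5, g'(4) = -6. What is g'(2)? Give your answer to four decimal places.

13.7333

Let m_i = g''(x_i). Step sizes h_i = 1, 1, 1; slopes of the chords Δ_i = (y_(i+1) - y_i)/h_i = 7, 7, -15.
  1·m_0 + 4·m_1 + 1·m_2 = 6(Δ_1 - Δ_0) = 0
  1·m_1 + 4·m_2 + 1·m_3 = 6(Δ_2 - Δ_1) = -132
Clamped end conditions give two more equations: 2h_0·m_0 + h_0·m_1 = 6(Δ_0 - g'(1)) = 72 and h_2·m_2 + 2h_2·m_3 = 6(g'(4) - Δ_2) = 54.
Solving: m_0 = 518/15, m_1 = 44/15, m_2 = -694/15, m_3 = 752/15.
On [2, 3], g'(t) = b_1 + 2c_1·(t - 2) + 3d_1·(t - 2)² with b_1 = Δ_1 - h_1(2m_1 + m_2)/6 = 206/15, c_1 = m_1/2 = 22/15, d_1 = (m_2 - m_1)/(6h_1) = -41/5. So g'(2) = 206/15.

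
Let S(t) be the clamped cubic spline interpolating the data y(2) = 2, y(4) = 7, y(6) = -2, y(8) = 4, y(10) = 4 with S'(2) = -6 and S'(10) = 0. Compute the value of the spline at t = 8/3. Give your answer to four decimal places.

1.4471

Write M_i for S''(x_i). With h_i = 2, 2, 2, 2 and divided differences Δ_i = 5/2, -9/2, 3, 0, the continuity of S' gives the tridiagonal system
  2·M_0 + 8·M_1 + 2·M_2 = 6(Δ_1 - Δ_0) = -42
  2·M_1 + 8·M_2 + 2·M_3 = 6(Δ_2 - Δ_1) = 45
  2·M_2 + 8·M_3 + 2·M_4 = 6(Δ_3 - Δ_2) = -18
Clamped end conditions give two more equations: 2h_0·M_0 + h_0·M_1 = 6(Δ_0 - S'(2)) = 51 and h_3·M_3 + 2h_3·M_4 = 6(S'(10) - Δ_3) = 0.
Forward elimination and back-substitution give M_0 = 1065/56, M_1 = -351/28, M_2 = 81/8, M_3 = -153/28, M_4 = 153/56.
On [2, 4], S(t) = 2 - 6·(t - 2) + 1065/112·(t - 2)² - 589/224·(t - 2)³.
With (t - 2) = 2/3: S(8/3) = 547/378.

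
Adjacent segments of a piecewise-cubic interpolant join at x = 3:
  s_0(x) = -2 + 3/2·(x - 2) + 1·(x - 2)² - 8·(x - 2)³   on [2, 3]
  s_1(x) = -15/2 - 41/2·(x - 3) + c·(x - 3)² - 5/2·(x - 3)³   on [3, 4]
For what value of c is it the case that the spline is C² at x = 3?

-23

s_0''(x) = 2 - 48·(x - 2), so s_0''(3) = -46. On the right, s_1''(3) = 2c, so c = -23.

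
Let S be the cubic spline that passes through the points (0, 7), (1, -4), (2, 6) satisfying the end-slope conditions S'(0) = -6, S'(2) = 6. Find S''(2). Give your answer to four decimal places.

Put m_i = S'' at the i-th knot. Here h = (1, 1) and Δ = (-11, 10), so the interior equations h_(i-1)·m_(i-1) + 2(h_(i-1)+h_i)·m_i + h_i·m_(i+1) = 6(Δ_i − Δ_(i-1)) read
  1·m_0 + 4·m_1 + 1·m_2 = 6(Δ_1 - Δ_0) = 126
Clamped end conditions give two more equations: 2h_0·m_0 + h_0·m_1 = 6(Δ_0 - S'(0)) = -30 and h_1·m_1 + 2h_1·m_2 = 6(S'(2) - Δ_1) = -24.
Forward elimination and back-substitution give m_0 = -81/2, m_1 = 51, m_2 = -75/2.

-37.5000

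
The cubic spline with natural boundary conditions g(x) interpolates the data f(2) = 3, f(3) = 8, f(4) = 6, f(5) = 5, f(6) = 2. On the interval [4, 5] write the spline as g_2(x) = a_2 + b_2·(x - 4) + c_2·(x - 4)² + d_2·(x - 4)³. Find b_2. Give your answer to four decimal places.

Put m_i = g'' at the i-th knot. Here h = (1, 1, 1, 1) and Δ = (5, -2, -1, -3), so the interior equations h_(i-1)·m_(i-1) + 2(h_(i-1)+h_i)·m_i + h_i·m_(i+1) = 6(Δ_i − Δ_(i-1)) read
  1·m_0 + 4·m_1 + 1·m_2 = 6(Δ_1 - Δ_0) = -42
  1·m_1 + 4·m_2 + 1·m_3 = 6(Δ_2 - Δ_1) = 6
  1·m_2 + 4·m_3 + 1·m_4 = 6(Δ_3 - Δ_2) = -12
Natural end conditions: m_0 = m_4 = 0.
Hence m_0 = 0, m_1 = -333/28, m_2 = 39/7, m_3 = -123/28, m_4 = 0.
On [4, 5], with g_2(x) = a_2 + b_2·(x - 4) + c_2·(x - 4)² + d_2·(x - 4)³: c_2 = m_2/2 = 39/14, d_2 = (m_3 - m_2)/(6h_2) = -93/56, b_2 = Δ_2 - h_2(2m_2 + m_3)/6 = -17/8.

-2.1250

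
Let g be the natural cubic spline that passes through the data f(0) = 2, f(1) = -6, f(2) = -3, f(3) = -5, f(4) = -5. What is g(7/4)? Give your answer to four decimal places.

Let m_i = g''(x_i). Step sizes h_i = 1, 1, 1, 1; slopes of the chords Δ_i = (y_(i+1) - y_i)/h_i = -8, 3, -2, 0.
  1·m_0 + 4·m_1 + 1·m_2 = 6(Δ_1 - Δ_0) = 66
  1·m_1 + 4·m_2 + 1·m_3 = 6(Δ_2 - Δ_1) = -30
  1·m_2 + 4·m_3 + 1·m_4 = 6(Δ_3 - Δ_2) = 12
Natural end conditions: m_0 = m_4 = 0.
Solving: m_0 = 0, m_1 = 561/28, m_2 = -99/7, m_3 = 183/28, m_4 = 0.
On [1, 2], g(x) = -6 - 37/28·(x - 1) + 561/56·(x - 1)² - 319/56·(x - 1)³.
With (x - 1) = 3/4: g(7/4) = -13473/3584.

-3.7592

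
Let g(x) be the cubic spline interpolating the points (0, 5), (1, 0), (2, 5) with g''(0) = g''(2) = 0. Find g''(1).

15

With M_i denoting the second derivative at x_i, h_i = 1, 1, and Δ_i = (y_(i+1) − y_i)/h_i = -5, 5:
  1·M_0 + 4·M_1 + 1·M_2 = 6(Δ_1 - Δ_0) = 60
Natural end conditions: M_0 = M_2 = 0.
Hence M_0 = 0, M_1 = 15, M_2 = 0.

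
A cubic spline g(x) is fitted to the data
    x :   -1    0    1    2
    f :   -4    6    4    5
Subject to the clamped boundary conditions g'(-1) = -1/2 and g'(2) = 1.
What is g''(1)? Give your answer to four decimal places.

14.8000

Put m_i = g'' at the i-th knot. Here h = (1, 1, 1) and Δ = (10, -2, 1), so the interior equations h_(i-1)·m_(i-1) + 2(h_(i-1)+h_i)·m_i + h_i·m_(i+1) = 6(Δ_i − Δ_(i-1)) read
  1·m_0 + 4·m_1 + 1·m_2 = 6(Δ_1 - Δ_0) = -72
  1·m_1 + 4·m_2 + 1·m_3 = 6(Δ_2 - Δ_1) = 18
Clamped end conditions give two more equations: 2h_0·m_0 + h_0·m_1 = 6(Δ_0 - g'(-1)) = 63 and h_2·m_2 + 2h_2·m_3 = 6(g'(2) - Δ_2) = 0.
Solving the tridiagonal system: m_0 = 242/5, m_1 = -169/5, m_2 = 74/5, m_3 = -37/5.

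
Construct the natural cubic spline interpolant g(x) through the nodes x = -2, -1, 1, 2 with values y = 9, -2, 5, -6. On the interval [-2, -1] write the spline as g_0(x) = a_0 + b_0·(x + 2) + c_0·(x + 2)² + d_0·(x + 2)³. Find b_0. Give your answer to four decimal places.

-14.6250

Let σ_i = g''(x_i). Step sizes h_i = 1, 2, 1; slopes of the chords Δ_i = (y_(i+1) - y_i)/h_i = -11, 7/2, -11.
  1·σ_0 + 6·σ_1 + 2·σ_2 = 6(Δ_1 - Δ_0) = 87
  2·σ_1 + 6·σ_2 + 1·σ_3 = 6(Δ_2 - Δ_1) = -87
Natural end conditions: σ_0 = σ_3 = 0.
Hence σ_0 = 0, σ_1 = 87/4, σ_2 = -87/4, σ_3 = 0.
On [-2, -1], with g_0(x) = a_0 + b_0·(x + 2) + c_0·(x + 2)² + d_0·(x + 2)³: c_0 = σ_0/2 = 0, d_0 = (σ_1 - σ_0)/(6h_0) = 29/8, b_0 = Δ_0 - h_0(2σ_0 + σ_1)/6 = -117/8.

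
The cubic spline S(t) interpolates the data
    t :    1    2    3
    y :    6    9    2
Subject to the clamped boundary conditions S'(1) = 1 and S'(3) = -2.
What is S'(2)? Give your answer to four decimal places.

-2.7500

Let M_i = S''(x_i). Step sizes h_i = 1, 1; slopes of the chords Δ_i = (y_(i+1) - y_i)/h_i = 3, -7.
  1·M_0 + 4·M_1 + 1·M_2 = 6(Δ_1 - Δ_0) = -60
Clamped end conditions give two more equations: 2h_0·M_0 + h_0·M_1 = 6(Δ_0 - S'(1)) = 12 and h_1·M_1 + 2h_1·M_2 = 6(S'(3) - Δ_1) = 30.
Solving: M_0 = 39/2, M_1 = -27, M_2 = 57/2.
On [2, 3], S'(t) = b_1 + 2c_1·(t - 2) + 3d_1·(t - 2)² with b_1 = Δ_1 - h_1(2M_1 + M_2)/6 = -11/4, c_1 = M_1/2 = -27/2, d_1 = (M_2 - M_1)/(6h_1) = 37/4. So S'(2) = -11/4.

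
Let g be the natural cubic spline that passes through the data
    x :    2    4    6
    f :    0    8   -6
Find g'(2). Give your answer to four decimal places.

Let σ_i = g''(x_i). Step sizes h_i = 2, 2; slopes of the chords Δ_i = (y_(i+1) - y_i)/h_i = 4, -7.
  2·σ_0 + 8·σ_1 + 2·σ_2 = 6(Δ_1 - Δ_0) = -66
Natural end conditions: σ_0 = σ_2 = 0.
Forward elimination and back-substitution give σ_0 = 0, σ_1 = -33/4, σ_2 = 0.
On [2, 4], g'(x) = b_0 + 2c_0·(x - 2) + 3d_0·(x - 2)² with b_0 = Δ_0 - h_0(2σ_0 + σ_1)/6 = 27/4, c_0 = σ_0/2 = 0, d_0 = (σ_1 - σ_0)/(6h_0) = -11/16. So g'(2) = 27/4.

6.7500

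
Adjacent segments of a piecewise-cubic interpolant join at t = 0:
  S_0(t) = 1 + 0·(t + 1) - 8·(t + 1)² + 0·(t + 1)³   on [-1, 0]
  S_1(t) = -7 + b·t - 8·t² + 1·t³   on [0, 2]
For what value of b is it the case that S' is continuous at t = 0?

-16

S_0'(t) = 0 - 16·(t + 1) + 0·(t + 1)², so S_0'(0) = -16. On the right, S_1'(0) = b, so b = -16.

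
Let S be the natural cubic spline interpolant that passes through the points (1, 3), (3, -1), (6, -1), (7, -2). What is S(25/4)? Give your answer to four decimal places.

-1.1761

Let m_i = S''(x_i). Step sizes h_i = 2, 3, 1; slopes of the chords Δ_i = (y_(i+1) - y_i)/h_i = -2, 0, -1.
  2·m_0 + 10·m_1 + 3·m_2 = 6(Δ_1 - Δ_0) = 12
  3·m_1 + 8·m_2 + 1·m_3 = 6(Δ_2 - Δ_1) = -6
Natural end conditions: m_0 = m_3 = 0.
Forward elimination and back-substitution give m_0 = 0, m_1 = 114/71, m_2 = -96/71, m_3 = 0.
On [6, 7], S(x) = -1 - 39/71·(x - 6) - 48/71·(x - 6)² + 16/71·(x - 6)³.
With (x - 6) = 1/4: S(25/4) = -167/142.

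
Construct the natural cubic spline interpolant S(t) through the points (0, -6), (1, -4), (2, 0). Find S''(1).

3

With M_i denoting the second derivative at x_i, h_i = 1, 1, and Δ_i = (y_(i+1) − y_i)/h_i = 2, 4:
  1·M_0 + 4·M_1 + 1·M_2 = 6(Δ_1 - Δ_0) = 12
Natural end conditions: M_0 = M_2 = 0.
Forward elimination and back-substitution give M_0 = 0, M_1 = 3, M_2 = 0.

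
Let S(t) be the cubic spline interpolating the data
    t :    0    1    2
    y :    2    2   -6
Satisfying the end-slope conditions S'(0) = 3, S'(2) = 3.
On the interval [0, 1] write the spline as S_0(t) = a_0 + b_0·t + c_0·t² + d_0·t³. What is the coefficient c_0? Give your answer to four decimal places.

Put M_i = S'' at the i-th knot. Here h = (1, 1) and Δ = (0, -8), so the interior equations h_(i-1)·M_(i-1) + 2(h_(i-1)+h_i)·M_i + h_i·M_(i+1) = 6(Δ_i − Δ_(i-1)) read
  1·M_0 + 4·M_1 + 1·M_2 = 6(Δ_1 - Δ_0) = -48
Clamped end conditions give two more equations: 2h_0·M_0 + h_0·M_1 = 6(Δ_0 - S'(0)) = -18 and h_1·M_1 + 2h_1·M_2 = 6(S'(2) - Δ_1) = 66.
Solving: M_0 = 3, M_1 = -24, M_2 = 45.
On [0, 1], with S_0(t) = a_0 + b_0·t + c_0·t² + d_0·t³: c_0 = M_0/2 = 3/2, d_0 = (M_1 - M_0)/(6h_0) = -9/2, b_0 = Δ_0 - h_0(2M_0 + M_1)/6 = 3.

1.5000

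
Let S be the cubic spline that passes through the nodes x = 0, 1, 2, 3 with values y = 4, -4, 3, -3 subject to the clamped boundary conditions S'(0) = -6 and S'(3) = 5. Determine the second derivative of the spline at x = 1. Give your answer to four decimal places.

With σ_i denoting the second derivative at x_i, h_i = 1, 1, 1, and Δ_i = (y_(i+1) − y_i)/h_i = -8, 7, -6:
  1·σ_0 + 4·σ_1 + 1·σ_2 = 6(Δ_1 - Δ_0) = 90
  1·σ_1 + 4·σ_2 + 1·σ_3 = 6(Δ_2 - Δ_1) = -78
Clamped end conditions give two more equations: 2h_0·σ_0 + h_0·σ_1 = 6(Δ_0 - S'(0)) = -12 and h_2·σ_2 + 2h_2·σ_3 = 6(S'(3) - Δ_2) = 66.
Hence σ_0 = -388/15, σ_1 = 596/15, σ_2 = -646/15, σ_3 = 818/15.

39.7333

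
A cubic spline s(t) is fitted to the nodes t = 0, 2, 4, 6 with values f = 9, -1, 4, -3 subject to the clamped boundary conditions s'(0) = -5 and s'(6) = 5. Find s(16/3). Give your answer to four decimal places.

-2.9580

Write σ_i for s''(x_i). With h_i = 2, 2, 2 and divided differences Δ_i = -5, 5/2, -7/2, the continuity of s' gives the tridiagonal system
  2·σ_0 + 8·σ_1 + 2·σ_2 = 6(Δ_1 - Δ_0) = 45
  2·σ_1 + 8·σ_2 + 2·σ_3 = 6(Δ_2 - Δ_1) = -36
Clamped end conditions give two more equations: 2h_0·σ_0 + h_0·σ_1 = 6(Δ_0 - s'(0)) = 0 and h_2·σ_2 + 2h_2·σ_3 = 6(s'(6) - Δ_2) = 51.
Solving the tridiagonal system: σ_0 = -73/15, σ_1 = 146/15, σ_2 = -347/30, σ_3 = 278/15.
On [4, 6], s(t) = 4 - 59/30·(t - 4) - 347/60·(t - 4)² + 301/120·(t - 4)³.
With (t - 4) = 4/3: s(16/3) = -1198/405.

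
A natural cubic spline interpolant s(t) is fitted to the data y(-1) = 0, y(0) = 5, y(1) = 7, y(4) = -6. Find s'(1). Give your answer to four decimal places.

Put σ_i = s'' at the i-th knot. Here h = (1, 1, 3) and Δ = (5, 2, -13/3), so the interior equations h_(i-1)·σ_(i-1) + 2(h_(i-1)+h_i)·σ_i + h_i·σ_(i+1) = 6(Δ_i − Δ_(i-1)) read
  1·σ_0 + 4·σ_1 + 1·σ_2 = 6(Δ_1 - Δ_0) = -18
  1·σ_1 + 8·σ_2 + 3·σ_3 = 6(Δ_2 - Δ_1) = -38
Natural end conditions: σ_0 = σ_3 = 0.
Hence σ_0 = 0, σ_1 = -106/31, σ_2 = -134/31, σ_3 = 0.
On [1, 4], s'(t) = b_2 + 2c_2·(t - 1) + 3d_2·(t - 1)² with b_2 = Δ_2 - h_2(2σ_2 + σ_3)/6 = -1/93, c_2 = σ_2/2 = -67/31, d_2 = (σ_3 - σ_2)/(6h_2) = 67/279. So s'(1) = -1/93.

-0.0108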